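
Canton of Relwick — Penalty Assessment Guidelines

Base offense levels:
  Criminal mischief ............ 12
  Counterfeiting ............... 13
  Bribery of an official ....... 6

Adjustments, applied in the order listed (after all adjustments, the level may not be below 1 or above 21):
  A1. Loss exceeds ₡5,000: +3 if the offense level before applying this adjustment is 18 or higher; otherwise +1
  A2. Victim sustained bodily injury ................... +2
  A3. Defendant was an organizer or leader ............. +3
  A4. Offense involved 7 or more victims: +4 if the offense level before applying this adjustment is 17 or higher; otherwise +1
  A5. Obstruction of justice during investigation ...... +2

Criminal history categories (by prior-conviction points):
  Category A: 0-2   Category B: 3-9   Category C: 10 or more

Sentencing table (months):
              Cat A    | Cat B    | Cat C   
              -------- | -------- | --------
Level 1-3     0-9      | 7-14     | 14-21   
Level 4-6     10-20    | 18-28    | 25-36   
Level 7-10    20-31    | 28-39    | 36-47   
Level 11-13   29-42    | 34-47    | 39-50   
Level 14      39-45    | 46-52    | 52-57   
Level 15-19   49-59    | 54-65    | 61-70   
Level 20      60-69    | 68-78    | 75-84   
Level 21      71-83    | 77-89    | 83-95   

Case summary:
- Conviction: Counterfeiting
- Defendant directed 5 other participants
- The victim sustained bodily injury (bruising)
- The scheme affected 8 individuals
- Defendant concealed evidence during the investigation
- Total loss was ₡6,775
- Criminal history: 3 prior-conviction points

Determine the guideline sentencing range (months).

77-89 months

Base offense level for counterfeiting: 13.
A1 applies (level before this adjustment is 13 < 18, so +1): 13 + 1 = 14.
A2 applies: 14 + 2 = 16.
A3 applies: 16 + 3 = 19.
A4 applies (level before this adjustment is 19 ≥ 17, so +4): 19 + 4 = 23.
A5 applies: 23 + 2 = 25.
Level 25 exceeds the maximum of 21; capped at 21.
Final offense level: 21.
Criminal history: 3 prior points → Category B (3-9).
Level 21 falls in the 21 band.
Grid: Level 21 × Category B = 77-89 months.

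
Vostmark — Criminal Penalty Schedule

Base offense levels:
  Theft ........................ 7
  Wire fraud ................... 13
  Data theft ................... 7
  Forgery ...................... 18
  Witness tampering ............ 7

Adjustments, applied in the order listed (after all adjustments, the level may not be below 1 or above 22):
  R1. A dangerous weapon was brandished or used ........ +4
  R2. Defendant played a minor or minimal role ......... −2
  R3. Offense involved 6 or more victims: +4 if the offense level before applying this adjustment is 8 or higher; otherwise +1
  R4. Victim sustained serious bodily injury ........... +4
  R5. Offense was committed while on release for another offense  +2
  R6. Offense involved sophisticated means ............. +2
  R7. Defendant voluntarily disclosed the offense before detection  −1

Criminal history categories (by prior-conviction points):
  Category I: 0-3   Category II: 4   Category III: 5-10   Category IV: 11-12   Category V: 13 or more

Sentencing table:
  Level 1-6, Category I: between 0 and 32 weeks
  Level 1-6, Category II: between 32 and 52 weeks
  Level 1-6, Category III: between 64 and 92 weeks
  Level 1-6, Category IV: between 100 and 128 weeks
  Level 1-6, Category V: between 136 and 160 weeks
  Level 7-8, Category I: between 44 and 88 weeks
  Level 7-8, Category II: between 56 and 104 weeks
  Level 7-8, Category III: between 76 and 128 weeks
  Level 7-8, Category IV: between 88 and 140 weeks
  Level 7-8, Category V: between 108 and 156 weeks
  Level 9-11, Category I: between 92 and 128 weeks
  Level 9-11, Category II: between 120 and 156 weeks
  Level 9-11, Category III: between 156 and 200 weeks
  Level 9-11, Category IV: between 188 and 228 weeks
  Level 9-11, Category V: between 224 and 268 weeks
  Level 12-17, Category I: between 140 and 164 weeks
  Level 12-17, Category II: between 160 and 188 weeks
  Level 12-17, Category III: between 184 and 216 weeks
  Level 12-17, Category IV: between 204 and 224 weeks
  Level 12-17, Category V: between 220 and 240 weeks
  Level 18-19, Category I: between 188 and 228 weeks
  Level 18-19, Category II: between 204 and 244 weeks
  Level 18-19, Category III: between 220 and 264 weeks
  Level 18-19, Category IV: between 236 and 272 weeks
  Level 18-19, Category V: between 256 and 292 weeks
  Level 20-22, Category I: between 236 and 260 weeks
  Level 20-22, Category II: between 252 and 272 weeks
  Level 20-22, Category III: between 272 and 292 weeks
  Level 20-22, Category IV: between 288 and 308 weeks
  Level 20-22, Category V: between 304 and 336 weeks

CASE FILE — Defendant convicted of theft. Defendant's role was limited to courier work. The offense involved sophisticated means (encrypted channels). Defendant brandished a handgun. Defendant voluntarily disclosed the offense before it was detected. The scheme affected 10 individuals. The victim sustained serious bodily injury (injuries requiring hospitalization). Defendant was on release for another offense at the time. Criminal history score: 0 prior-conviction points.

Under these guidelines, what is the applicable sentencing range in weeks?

Base offense level for theft: 7.
R1 applies: 7 + 4 = 11.
R2 applies: 11 − 2 = 9.
R3 applies (level before this adjustment is 9 ≥ 8, so +4): 9 + 4 = 13.
R4 applies: 13 + 4 = 17.
R5 applies: 17 + 2 = 19.
R6 applies: 19 + 2 = 21.
R7 applies: 21 − 1 = 20.
Final offense level: 20.
Criminal history: 0 prior points → Category I (0-3).
Level 20 falls in the 20-22 band.
Grid: Level 20-22 × Category I = 236-260 weeks.

236-260 weeks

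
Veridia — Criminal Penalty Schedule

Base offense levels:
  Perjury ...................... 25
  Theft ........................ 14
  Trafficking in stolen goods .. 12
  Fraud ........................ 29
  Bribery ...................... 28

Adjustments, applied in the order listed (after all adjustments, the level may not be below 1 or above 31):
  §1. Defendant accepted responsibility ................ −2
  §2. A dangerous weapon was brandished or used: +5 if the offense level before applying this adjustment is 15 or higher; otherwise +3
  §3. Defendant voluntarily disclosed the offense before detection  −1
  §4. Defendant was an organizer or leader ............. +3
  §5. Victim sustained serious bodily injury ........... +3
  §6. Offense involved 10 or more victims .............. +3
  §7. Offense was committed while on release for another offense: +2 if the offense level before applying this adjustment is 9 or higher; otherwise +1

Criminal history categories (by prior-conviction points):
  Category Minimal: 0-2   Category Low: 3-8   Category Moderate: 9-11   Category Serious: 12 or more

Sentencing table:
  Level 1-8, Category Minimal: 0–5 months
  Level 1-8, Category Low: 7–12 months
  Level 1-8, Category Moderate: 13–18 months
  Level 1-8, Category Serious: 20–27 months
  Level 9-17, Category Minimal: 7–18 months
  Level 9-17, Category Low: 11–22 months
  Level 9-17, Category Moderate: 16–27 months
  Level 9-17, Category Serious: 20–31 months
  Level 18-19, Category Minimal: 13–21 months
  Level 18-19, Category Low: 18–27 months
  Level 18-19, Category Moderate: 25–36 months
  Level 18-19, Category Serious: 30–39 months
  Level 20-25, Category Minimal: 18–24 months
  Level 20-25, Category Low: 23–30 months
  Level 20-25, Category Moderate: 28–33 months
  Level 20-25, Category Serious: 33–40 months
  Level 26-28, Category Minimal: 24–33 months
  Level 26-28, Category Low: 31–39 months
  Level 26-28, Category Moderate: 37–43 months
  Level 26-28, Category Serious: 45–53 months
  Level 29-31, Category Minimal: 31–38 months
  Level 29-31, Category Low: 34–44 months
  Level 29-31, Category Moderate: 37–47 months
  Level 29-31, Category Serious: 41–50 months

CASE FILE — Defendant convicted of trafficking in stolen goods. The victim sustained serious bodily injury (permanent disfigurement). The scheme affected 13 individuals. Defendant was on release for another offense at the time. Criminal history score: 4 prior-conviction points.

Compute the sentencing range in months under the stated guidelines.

Base offense level for trafficking in stolen goods: 12.
§2 does not apply.
§5 applies: 12 + 3 = 15.
§6 applies: 15 + 3 = 18.
§7 applies (level before this adjustment is 18 ≥ 9, so +2): 18 + 2 = 20.
Final offense level: 20.
Criminal history: 4 prior points → Category Low (3-8).
Level 20 falls in the 20-25 band.
Grid: Level 20-25 × Category Low = 23-30 months.

23-30 months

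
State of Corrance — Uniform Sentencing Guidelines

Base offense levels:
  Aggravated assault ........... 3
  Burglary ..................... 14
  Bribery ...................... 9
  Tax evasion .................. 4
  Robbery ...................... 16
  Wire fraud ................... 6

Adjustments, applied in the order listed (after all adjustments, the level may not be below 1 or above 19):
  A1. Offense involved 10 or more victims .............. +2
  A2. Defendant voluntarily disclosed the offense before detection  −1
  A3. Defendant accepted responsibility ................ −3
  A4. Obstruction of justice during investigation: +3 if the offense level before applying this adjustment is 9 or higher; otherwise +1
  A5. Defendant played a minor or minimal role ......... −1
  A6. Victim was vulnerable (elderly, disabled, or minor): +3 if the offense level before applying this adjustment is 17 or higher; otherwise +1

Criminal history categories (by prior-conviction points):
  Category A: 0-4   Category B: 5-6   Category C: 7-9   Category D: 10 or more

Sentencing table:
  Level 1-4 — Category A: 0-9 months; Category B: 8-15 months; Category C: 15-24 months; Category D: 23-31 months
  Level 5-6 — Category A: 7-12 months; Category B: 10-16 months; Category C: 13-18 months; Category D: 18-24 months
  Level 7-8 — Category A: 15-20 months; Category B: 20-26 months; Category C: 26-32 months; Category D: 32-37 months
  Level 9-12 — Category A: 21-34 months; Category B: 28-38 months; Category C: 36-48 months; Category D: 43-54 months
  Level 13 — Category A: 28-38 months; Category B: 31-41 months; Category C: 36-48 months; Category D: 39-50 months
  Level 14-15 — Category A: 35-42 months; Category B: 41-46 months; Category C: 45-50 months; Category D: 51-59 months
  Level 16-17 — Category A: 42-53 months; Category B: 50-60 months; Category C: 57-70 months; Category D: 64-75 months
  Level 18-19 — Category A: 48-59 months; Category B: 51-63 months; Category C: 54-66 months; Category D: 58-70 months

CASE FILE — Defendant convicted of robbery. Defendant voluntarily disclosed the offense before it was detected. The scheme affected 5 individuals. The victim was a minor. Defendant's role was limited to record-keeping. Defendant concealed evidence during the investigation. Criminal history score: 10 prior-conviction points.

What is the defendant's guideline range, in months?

Base offense level for robbery: 16.
A1 does not apply.
A2 applies: 16 − 1 = 15.
A3 does not apply.
A4 applies (level before this adjustment is 15 ≥ 9, so +3): 15 + 3 = 18.
A5 applies: 18 − 1 = 17.
A6 applies (level before this adjustment is 17 ≥ 17, so +3): 17 + 3 = 20.
Level 20 exceeds the maximum of 19; capped at 19.
Final offense level: 19.
Criminal history: 10 prior points → Category D (10+).
Level 19 falls in the 18-19 band.
Grid: Level 18-19 × Category D = 58-70 months.

58-70 months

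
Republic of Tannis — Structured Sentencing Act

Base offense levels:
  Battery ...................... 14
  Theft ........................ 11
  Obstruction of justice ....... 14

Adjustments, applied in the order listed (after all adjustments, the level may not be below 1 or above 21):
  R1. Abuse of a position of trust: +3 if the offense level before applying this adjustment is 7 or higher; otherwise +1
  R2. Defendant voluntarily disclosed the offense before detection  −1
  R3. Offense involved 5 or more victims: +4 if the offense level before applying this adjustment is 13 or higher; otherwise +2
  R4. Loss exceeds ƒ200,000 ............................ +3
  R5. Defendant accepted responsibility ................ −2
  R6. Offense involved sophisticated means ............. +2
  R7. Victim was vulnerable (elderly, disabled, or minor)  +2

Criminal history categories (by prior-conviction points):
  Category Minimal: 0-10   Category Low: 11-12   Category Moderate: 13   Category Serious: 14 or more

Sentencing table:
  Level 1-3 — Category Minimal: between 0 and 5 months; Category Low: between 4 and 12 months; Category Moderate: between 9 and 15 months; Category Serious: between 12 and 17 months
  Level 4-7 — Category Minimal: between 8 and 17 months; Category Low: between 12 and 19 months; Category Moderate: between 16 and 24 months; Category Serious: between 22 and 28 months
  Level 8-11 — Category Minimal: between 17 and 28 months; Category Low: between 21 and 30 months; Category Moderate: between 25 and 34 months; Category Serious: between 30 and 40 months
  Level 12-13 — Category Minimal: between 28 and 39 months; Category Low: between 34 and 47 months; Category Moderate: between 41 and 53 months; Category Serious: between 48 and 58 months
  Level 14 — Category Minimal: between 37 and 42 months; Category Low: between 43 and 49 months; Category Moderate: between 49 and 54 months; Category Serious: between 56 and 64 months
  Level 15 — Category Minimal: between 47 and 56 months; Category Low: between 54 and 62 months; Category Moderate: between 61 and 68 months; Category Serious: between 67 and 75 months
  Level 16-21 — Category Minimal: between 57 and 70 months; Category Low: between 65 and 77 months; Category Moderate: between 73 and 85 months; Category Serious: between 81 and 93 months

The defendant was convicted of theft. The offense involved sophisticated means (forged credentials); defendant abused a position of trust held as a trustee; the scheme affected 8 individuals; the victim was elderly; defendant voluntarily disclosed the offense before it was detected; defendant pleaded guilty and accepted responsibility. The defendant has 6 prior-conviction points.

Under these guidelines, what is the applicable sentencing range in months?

57-70 months

Base offense level for theft: 11.
R1 applies (level before this adjustment is 11 ≥ 7, so +3): 11 + 3 = 14.
R2 applies: 14 − 1 = 13.
R3 applies (level before this adjustment is 13 ≥ 13, so +4): 13 + 4 = 17.
R5 applies: 17 − 2 = 15.
R6 applies: 15 + 2 = 17.
R7 applies: 17 + 2 = 19.
Final offense level: 19.
Criminal history: 6 prior points → Category Minimal (0-10).
Level 19 falls in the 16-21 band.
Grid: Level 16-21 × Category Minimal = 57-70 months.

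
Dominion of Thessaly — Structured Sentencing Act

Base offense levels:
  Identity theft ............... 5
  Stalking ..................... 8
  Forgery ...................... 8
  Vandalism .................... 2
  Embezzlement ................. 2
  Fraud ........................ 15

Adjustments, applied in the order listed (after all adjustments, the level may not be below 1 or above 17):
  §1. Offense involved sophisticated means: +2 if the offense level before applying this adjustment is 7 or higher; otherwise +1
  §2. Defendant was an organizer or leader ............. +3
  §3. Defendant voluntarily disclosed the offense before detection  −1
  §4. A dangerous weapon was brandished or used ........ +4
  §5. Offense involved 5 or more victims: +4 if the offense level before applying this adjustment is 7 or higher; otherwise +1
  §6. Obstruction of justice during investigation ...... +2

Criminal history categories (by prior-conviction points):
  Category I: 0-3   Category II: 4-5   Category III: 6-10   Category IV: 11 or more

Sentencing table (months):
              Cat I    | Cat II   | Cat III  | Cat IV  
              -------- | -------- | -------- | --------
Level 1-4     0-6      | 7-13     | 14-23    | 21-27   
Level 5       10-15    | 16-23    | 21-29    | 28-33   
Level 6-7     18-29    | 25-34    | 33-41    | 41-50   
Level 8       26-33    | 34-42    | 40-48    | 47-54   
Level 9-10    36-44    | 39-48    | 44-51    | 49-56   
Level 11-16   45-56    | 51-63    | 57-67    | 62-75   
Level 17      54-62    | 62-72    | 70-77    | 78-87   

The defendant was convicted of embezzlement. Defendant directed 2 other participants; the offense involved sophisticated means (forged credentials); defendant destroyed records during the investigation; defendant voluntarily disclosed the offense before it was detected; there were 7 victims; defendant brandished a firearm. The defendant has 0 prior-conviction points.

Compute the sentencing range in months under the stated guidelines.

45-56 months

Base offense level for embezzlement: 2.
§1 applies (level before this adjustment is 2 < 7, so +1): 2 + 1 = 3.
§2 applies: 3 + 3 = 6.
§3 applies: 6 − 1 = 5.
§4 applies: 5 + 4 = 9.
§5 applies (level before this adjustment is 9 ≥ 7, so +4): 9 + 4 = 13.
§6 applies: 13 + 2 = 15.
Final offense level: 15.
Criminal history: 0 prior points → Category I (0-3).
Level 15 falls in the 11-16 band.
Grid: Level 11-16 × Category I = 45-56 months.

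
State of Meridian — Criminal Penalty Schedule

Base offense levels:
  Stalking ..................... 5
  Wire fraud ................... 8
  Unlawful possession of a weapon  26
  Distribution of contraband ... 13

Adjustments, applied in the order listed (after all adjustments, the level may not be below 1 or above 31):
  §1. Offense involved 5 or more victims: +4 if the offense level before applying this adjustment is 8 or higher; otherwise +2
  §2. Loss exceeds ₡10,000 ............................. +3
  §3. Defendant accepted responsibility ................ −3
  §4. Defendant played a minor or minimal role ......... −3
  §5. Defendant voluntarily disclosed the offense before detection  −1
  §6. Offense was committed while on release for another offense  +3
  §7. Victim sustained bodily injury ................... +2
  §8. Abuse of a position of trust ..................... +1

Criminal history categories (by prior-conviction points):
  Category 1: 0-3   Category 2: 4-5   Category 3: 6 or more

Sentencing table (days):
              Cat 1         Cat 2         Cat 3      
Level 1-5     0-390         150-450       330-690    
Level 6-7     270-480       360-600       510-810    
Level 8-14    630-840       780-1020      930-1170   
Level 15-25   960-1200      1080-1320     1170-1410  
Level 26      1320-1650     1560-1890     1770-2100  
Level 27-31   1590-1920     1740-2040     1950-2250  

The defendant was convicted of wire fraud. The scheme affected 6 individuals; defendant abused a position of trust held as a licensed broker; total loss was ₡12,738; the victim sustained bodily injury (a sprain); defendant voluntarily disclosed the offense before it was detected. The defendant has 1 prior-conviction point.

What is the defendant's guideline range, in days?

960-1200 days

Base offense level for wire fraud: 8.
§1 applies (level before this adjustment is 8 ≥ 8, so +4): 8 + 4 = 12.
§2 applies: 12 + 3 = 15.
§4 does not apply.
§5 applies: 15 − 1 = 14.
§6 does not apply.
§7 applies: 14 + 2 = 16.
§8 applies: 16 + 1 = 17.
Final offense level: 17.
Criminal history: 1 prior point → Category 1 (0-3).
Level 17 falls in the 15-25 band.
Grid: Level 15-25 × Category 1 = 960-1200 days.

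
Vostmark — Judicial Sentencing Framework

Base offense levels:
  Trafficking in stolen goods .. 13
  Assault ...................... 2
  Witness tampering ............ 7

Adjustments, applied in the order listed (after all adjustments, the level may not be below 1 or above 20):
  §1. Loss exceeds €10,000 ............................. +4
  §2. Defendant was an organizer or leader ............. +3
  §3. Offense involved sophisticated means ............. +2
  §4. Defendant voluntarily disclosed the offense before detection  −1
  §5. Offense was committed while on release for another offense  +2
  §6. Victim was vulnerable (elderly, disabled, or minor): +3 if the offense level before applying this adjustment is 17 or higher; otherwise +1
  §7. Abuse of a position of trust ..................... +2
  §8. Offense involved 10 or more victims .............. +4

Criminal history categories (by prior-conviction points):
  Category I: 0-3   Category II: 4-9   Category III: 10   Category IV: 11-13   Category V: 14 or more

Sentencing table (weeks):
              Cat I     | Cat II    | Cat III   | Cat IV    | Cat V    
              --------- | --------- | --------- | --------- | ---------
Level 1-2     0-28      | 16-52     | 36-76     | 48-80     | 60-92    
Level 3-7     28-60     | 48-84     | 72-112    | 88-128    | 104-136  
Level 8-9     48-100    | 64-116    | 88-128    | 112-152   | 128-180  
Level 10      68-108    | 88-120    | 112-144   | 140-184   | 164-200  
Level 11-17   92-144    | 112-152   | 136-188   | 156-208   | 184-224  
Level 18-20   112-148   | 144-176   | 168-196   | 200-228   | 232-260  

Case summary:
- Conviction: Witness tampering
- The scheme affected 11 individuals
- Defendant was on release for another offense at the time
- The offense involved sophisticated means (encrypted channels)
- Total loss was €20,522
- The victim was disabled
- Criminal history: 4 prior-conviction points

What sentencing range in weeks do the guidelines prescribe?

144-176 weeks

Base offense level for witness tampering: 7.
§1 applies: 7 + 4 = 11.
§3 applies: 11 + 2 = 13.
§4 does not apply.
§5 applies: 13 + 2 = 15.
§6 applies (level before this adjustment is 15 < 17, so +1): 15 + 1 = 16.
§8 applies: 16 + 4 = 20.
Final offense level: 20.
Criminal history: 4 prior points → Category II (4-9).
Level 20 falls in the 18-20 band.
Grid: Level 18-20 × Category II = 144-176 weeks.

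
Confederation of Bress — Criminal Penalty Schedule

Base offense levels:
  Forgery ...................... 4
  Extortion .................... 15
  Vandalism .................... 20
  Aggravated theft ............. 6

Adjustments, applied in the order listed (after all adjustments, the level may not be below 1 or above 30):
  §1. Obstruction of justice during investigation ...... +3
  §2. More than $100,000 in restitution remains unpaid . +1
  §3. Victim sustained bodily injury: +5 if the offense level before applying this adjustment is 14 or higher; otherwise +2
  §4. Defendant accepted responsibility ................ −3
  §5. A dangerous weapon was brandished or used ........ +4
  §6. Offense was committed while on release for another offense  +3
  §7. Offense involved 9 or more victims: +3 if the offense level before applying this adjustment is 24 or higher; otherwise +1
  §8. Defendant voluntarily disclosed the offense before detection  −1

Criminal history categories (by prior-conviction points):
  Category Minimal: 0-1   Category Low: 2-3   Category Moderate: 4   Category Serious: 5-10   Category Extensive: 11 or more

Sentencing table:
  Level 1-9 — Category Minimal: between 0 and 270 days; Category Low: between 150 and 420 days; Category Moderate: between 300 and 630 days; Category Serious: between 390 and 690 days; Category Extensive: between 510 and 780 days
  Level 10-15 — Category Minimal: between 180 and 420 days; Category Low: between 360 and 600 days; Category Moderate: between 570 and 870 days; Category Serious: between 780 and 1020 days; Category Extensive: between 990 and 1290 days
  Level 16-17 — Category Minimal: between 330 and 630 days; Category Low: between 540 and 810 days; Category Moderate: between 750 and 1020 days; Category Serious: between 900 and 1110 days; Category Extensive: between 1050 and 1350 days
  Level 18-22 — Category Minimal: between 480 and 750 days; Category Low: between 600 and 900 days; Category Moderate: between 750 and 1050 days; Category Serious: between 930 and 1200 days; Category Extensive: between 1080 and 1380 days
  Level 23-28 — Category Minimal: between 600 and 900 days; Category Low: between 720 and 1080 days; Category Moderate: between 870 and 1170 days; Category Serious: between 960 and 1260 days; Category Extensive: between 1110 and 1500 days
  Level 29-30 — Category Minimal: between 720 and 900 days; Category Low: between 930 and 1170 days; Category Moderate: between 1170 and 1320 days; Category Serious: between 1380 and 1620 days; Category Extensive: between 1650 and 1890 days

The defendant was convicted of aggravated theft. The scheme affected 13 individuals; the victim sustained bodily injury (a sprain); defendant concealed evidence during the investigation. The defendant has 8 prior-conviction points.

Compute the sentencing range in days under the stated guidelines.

780-1020 days

Base offense level for aggravated theft: 6.
§1 applies: 6 + 3 = 9.
§3 applies (level before this adjustment is 9 < 14, so +2): 9 + 2 = 11.
§6 does not apply.
§7 applies (level before this adjustment is 11 < 24, so +1): 11 + 1 = 12.
Final offense level: 12.
Criminal history: 8 prior points → Category Serious (5-10).
Level 12 falls in the 10-15 band.
Grid: Level 10-15 × Category Serious = 780-1020 days.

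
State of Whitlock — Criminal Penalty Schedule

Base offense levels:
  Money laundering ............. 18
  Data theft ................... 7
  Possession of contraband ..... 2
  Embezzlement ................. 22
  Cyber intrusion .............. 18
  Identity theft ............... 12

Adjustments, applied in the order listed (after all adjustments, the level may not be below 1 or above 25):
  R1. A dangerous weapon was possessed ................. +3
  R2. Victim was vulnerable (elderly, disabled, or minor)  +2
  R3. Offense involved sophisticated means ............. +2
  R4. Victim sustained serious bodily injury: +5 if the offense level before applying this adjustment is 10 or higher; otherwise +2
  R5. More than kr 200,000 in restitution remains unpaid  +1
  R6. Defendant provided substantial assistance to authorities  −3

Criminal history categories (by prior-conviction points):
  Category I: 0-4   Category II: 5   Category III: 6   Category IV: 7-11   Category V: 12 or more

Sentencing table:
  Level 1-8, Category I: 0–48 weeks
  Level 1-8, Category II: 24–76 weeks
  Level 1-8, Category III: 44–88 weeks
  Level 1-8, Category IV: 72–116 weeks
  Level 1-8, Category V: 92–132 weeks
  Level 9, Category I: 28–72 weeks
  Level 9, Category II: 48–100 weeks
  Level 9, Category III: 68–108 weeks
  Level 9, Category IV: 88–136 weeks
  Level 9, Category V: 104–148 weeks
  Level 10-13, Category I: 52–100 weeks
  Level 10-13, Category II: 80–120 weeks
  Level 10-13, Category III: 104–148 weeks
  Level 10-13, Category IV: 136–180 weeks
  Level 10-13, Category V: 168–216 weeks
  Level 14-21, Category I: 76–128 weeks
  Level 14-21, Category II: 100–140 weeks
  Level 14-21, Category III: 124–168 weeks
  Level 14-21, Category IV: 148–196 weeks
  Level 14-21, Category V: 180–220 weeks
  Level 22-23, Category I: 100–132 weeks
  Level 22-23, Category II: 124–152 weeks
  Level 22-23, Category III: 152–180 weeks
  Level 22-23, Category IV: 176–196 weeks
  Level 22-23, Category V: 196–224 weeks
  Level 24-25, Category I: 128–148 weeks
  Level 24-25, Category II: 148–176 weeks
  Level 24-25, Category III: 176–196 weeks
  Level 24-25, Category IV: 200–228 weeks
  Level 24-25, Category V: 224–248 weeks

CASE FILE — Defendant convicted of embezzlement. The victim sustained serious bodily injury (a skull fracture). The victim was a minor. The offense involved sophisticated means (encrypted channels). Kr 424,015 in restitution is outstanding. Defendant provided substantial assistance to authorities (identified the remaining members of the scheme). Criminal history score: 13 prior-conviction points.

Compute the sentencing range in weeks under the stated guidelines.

224-248 weeks

Base offense level for embezzlement: 22.
R2 applies: 22 + 2 = 24.
R3 applies: 24 + 2 = 26.
R4 applies (level before this adjustment is 26 ≥ 10, so +5): 26 + 5 = 31.
R5 applies: 31 + 1 = 32.
R6 applies: 32 − 3 = 29.
Level 29 exceeds the maximum of 25; capped at 25.
Final offense level: 25.
Criminal history: 13 prior points → Category V (12+).
Level 25 falls in the 24-25 band.
Grid: Level 24-25 × Category V = 224-248 weeks.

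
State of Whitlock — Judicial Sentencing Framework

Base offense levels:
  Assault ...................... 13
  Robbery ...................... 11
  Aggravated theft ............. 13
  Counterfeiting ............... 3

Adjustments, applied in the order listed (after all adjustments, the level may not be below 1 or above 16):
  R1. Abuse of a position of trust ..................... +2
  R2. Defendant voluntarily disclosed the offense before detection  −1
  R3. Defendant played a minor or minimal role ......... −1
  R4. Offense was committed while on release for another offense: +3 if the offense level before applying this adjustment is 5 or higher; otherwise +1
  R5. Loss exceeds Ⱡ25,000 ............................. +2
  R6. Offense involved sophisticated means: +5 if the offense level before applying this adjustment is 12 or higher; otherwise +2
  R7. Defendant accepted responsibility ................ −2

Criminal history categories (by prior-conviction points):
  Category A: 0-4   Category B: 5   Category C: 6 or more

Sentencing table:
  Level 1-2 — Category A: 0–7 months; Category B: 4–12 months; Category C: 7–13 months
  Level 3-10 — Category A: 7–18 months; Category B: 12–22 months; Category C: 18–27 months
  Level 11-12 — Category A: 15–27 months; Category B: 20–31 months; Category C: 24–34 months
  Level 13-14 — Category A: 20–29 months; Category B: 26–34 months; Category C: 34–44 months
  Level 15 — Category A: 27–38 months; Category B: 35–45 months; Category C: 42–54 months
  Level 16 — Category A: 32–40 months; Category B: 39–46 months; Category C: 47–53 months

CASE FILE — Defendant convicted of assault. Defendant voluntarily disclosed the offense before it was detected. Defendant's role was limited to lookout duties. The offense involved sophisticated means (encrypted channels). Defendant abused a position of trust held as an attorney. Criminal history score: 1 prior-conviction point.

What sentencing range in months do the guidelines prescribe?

32-40 months

Base offense level for assault: 13.
R1 applies: 13 + 2 = 15.
R2 applies: 15 − 1 = 14.
R3 applies: 14 − 1 = 13.
R5 does not apply.
R6 applies (level before this adjustment is 13 ≥ 12, so +5): 13 + 5 = 18.
R7 does not apply.
Level 18 exceeds the maximum of 16; capped at 16.
Final offense level: 16.
Criminal history: 1 prior point → Category A (0-4).
Level 16 falls in the 16 band.
Grid: Level 16 × Category A = 32-40 months.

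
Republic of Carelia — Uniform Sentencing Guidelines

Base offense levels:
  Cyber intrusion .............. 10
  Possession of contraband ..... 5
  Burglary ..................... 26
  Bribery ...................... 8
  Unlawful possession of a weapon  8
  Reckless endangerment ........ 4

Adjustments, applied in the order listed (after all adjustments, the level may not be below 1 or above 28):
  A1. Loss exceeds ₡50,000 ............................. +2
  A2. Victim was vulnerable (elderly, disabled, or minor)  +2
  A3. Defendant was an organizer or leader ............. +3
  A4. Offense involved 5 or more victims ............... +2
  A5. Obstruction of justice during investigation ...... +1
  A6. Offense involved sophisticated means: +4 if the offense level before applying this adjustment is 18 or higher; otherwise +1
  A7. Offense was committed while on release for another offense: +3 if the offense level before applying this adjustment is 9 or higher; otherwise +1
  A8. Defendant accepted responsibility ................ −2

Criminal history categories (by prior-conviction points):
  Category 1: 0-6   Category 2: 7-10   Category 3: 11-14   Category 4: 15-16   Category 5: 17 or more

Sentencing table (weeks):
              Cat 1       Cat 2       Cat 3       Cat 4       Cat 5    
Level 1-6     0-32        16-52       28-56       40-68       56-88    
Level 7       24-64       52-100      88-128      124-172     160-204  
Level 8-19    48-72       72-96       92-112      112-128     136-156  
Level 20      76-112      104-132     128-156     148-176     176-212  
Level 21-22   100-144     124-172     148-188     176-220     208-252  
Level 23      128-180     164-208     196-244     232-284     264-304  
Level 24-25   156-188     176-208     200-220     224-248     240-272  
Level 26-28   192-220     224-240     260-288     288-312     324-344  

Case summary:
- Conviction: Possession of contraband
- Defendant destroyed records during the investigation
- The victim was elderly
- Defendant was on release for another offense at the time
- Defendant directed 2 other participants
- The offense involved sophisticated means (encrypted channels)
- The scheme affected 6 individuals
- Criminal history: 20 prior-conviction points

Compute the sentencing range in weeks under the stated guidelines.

Base offense level for possession of contraband: 5.
A1 does not apply.
A2 applies: 5 + 2 = 7.
A3 applies: 7 + 3 = 10.
A4 applies: 10 + 2 = 12.
A5 applies: 12 + 1 = 13.
A6 applies (level before this adjustment is 13 < 18, so +1): 13 + 1 = 14.
A7 applies (level before this adjustment is 14 ≥ 9, so +3): 14 + 3 = 17.
Final offense level: 17.
Criminal history: 20 prior points → Category 5 (17+).
Level 17 falls in the 8-19 band.
Grid: Level 8-19 × Category 5 = 136-156 weeks.

136-156 weeks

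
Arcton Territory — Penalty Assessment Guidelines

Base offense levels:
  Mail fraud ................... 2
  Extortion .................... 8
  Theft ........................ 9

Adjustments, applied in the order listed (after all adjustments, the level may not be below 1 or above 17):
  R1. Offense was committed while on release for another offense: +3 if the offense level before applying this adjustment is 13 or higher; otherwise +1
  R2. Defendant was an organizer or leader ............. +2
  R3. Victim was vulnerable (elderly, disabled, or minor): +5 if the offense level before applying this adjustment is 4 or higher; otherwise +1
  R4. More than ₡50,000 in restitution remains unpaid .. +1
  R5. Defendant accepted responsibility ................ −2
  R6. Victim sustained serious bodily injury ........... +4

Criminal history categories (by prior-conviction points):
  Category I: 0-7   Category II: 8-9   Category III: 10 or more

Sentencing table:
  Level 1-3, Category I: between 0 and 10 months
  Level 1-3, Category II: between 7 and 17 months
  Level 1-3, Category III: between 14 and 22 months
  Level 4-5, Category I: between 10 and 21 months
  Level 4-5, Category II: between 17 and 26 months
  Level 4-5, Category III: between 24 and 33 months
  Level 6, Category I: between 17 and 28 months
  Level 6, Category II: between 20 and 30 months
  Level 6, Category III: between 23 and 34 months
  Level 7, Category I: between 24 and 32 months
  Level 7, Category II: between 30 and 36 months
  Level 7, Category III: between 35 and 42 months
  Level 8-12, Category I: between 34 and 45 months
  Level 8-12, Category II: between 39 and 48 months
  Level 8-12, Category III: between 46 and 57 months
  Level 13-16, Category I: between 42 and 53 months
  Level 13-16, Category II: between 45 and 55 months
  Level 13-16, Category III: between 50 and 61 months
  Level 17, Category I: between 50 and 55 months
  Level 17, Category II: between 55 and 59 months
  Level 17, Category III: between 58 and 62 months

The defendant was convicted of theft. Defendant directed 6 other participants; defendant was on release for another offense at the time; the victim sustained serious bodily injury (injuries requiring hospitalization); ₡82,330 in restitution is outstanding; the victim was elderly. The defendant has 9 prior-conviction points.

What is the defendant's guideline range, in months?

Base offense level for theft: 9.
R1 applies (level before this adjustment is 9 < 13, so +1): 9 + 1 = 10.
R2 applies: 10 + 2 = 12.
R3 applies (level before this adjustment is 12 ≥ 4, so +5): 12 + 5 = 17.
R4 applies: 17 + 1 = 18.
R6 applies: 18 + 4 = 22.
Level 22 exceeds the maximum of 17; capped at 17.
Final offense level: 17.
Criminal history: 9 prior points → Category II (8-9).
Level 17 falls in the 17 band.
Grid: Level 17 × Category II = 55-59 months.

55-59 months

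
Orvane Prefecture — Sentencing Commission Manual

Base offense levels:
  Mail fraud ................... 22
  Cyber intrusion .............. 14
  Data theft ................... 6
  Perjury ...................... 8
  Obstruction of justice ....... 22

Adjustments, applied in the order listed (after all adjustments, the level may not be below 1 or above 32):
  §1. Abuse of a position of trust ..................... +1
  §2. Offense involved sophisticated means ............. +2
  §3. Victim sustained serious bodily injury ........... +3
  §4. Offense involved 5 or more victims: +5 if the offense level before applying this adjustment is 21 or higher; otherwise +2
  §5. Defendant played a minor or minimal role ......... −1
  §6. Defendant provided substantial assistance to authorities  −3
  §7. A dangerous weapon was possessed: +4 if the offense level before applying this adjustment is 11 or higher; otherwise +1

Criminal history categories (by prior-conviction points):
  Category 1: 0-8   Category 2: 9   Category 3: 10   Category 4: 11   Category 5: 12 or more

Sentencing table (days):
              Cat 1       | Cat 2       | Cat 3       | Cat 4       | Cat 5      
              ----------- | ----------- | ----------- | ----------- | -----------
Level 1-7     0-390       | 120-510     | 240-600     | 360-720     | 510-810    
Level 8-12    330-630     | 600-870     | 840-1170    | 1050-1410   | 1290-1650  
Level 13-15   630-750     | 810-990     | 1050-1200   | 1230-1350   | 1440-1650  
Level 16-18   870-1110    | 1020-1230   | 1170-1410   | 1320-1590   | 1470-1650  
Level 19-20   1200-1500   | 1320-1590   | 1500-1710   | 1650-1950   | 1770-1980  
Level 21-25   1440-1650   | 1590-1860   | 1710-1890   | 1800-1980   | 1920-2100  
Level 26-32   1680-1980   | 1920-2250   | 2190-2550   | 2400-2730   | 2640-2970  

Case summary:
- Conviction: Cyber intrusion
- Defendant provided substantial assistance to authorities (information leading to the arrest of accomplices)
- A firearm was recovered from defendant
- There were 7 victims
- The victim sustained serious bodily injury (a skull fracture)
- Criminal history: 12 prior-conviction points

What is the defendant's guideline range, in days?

Base offense level for cyber intrusion: 14.
§1 does not apply.
§3 applies: 14 + 3 = 17.
§4 applies (level before this adjustment is 17 < 21, so +2): 17 + 2 = 19.
§6 applies: 19 − 3 = 16.
§7 applies (level before this adjustment is 16 ≥ 11, so +4): 16 + 4 = 20.
Final offense level: 20.
Criminal history: 12 prior points → Category 5 (12+).
Level 20 falls in the 19-20 band.
Grid: Level 19-20 × Category 5 = 1770-1980 days.

1770-1980 days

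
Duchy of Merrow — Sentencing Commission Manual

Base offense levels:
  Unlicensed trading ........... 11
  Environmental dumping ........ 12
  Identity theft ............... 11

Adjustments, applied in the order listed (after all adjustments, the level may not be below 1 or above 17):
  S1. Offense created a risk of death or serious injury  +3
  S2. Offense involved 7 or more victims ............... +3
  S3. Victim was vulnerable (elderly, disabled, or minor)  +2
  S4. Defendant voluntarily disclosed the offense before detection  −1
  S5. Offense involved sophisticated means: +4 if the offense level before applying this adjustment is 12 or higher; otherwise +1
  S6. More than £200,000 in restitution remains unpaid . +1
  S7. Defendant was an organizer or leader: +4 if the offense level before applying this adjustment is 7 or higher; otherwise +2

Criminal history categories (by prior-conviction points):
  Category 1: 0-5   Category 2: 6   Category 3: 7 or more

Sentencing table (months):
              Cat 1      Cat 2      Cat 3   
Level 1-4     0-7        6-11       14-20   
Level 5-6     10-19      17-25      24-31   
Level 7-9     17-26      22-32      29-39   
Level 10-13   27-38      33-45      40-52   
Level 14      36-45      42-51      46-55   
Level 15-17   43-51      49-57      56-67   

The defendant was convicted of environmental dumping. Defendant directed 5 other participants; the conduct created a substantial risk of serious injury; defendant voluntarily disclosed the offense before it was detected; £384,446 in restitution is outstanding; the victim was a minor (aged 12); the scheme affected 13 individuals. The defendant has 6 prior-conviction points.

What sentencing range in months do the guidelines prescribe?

49-57 months

Base offense level for environmental dumping: 12.
S1 applies: 12 + 3 = 15.
S2 applies: 15 + 3 = 18.
S3 applies: 18 + 2 = 20.
S4 applies: 20 − 1 = 19.
S5 does not apply.
S6 applies: 19 + 1 = 20.
S7 applies (level before this adjustment is 20 ≥ 7, so +4): 20 + 4 = 24.
Level 24 exceeds the maximum of 17; capped at 17.
Final offense level: 17.
Criminal history: 6 prior points → Category 2 (6).
Level 17 falls in the 15-17 band.
Grid: Level 15-17 × Category 2 = 49-57 months.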